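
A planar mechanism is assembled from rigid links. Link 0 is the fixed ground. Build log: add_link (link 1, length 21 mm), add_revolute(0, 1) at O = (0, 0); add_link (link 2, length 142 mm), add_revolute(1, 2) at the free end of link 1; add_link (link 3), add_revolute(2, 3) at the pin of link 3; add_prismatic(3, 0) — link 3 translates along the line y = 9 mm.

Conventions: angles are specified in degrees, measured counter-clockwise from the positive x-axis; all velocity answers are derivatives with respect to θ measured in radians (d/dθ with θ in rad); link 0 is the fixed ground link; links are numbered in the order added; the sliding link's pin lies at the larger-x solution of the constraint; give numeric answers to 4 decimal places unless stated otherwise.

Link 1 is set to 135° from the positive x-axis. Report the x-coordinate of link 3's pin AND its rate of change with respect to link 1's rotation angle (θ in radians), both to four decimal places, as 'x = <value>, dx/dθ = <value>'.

geometry: r = 21 mm, L = 142 mm, e = 9 mm
crank pin P = (r cos θ, r sin θ) = (-14.849242, 14.849242)
h = r sin θ − e = 14.849242 − 9 = 5.849242
x = r cos θ + √(L² − h²) = -14.849242 + 141.879478 = 127.030236
dx/dθ = −r sin θ − h·r cos θ/√(L² − h²) (θ in radians; h = 5.849242) = -14.237055

x = 127.0302, dx/dθ = -14.2371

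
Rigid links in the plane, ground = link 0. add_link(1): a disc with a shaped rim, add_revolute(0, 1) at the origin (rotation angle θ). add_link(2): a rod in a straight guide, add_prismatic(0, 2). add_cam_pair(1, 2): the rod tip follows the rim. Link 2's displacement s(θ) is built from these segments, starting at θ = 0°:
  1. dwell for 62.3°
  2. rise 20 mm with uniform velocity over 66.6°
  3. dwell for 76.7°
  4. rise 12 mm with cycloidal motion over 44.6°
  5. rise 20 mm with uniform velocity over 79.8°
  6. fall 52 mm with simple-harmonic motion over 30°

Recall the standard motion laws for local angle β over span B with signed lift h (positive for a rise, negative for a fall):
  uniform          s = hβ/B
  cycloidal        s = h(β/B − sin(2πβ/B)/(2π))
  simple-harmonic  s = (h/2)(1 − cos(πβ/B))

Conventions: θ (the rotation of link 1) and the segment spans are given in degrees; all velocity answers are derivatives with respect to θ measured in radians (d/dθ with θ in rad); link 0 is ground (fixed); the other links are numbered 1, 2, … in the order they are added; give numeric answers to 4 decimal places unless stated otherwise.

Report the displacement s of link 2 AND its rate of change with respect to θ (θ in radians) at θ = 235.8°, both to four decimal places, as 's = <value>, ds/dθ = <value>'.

segment 1 (0° to 62.3°, dwell): s unchanged at 0.0000
segment 2 (62.3° to 128.9°, uniform, h = 20) is passed completely: s = 0.0000 + (20) = 20.0000
segment 3 (128.9° to 205.6°, dwell): s unchanged at 20.0000
θ = 235.8° falls in segment 4 (205.6° to 250.2°, cycloidal, h = 12): β = 235.8 − 205.6 = 30.2°, B = 44.6°; Δs = 12·(0.6771 − sin(2π·0.6771)/(2π)) = 9.8387; s = 20.0000 + 9.8387 = 29.8387
velocity in seg [205.6°–250.2°] (cycloidal), θ in radians: β = 30.2° = 0.5271 rad, B = 44.6° = 0.7784 rad; ds/dθ = (h/B)(1 − cos(2πβ/B)) = (12/0.7784)(1 − cos(2π·0.6771)) = 22.230127 mm/rad

s = 29.8387, ds/dθ = 22.2301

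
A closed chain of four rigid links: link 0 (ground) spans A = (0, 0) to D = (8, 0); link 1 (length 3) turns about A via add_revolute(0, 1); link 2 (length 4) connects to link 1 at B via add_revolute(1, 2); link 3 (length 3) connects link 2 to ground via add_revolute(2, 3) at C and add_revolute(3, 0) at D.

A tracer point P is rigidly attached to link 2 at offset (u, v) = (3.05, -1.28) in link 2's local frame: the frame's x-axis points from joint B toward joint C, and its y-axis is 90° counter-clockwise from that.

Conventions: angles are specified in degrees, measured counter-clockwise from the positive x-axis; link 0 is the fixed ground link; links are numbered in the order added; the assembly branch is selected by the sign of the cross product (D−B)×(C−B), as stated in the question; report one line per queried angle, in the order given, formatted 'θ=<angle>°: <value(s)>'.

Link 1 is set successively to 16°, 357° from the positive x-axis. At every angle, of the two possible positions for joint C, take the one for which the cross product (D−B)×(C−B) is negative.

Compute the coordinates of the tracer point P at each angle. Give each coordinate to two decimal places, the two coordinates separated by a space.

A=(0,0), D=(8.00,0)
θ=16°: B = A + 3.00·(cos16°, sin16°) = (2.8838, 0.8269)
θ=16°: |BD| = 5.1826
θ=16°: circle(B,4.00) ∩ circle(D,3.00): a=3.2666, h=2.3085
θ=16°:   candidates: C₊=(6.4769,2.5846) cross=11.964; C₋=(5.7402,-1.9732) cross=-11.964
θ=16°:   branch - wants cross < 0 → take C=(5.7402,-1.9732) (cross=-11.964)
θ=16°: ex = (C−B)/|BC| = (0.7141,-0.7000); ey = (0.7000,0.7141)
θ=16°: P = B + 3.05·ex + -1.28·ey = (4.1658,-2.2222)
θ=357°: B = A + 3.00·(cos357°, sin357°) = (2.9959, -0.1570)
θ=357°: |BD| = 5.0066
θ=357°: circle(B,4.00) ∩ circle(D,3.00): a=3.2024, h=2.3968
θ=357°:   candidates: C₊=(6.1215,2.3391) cross=12.000; C₋=(6.2718,-2.4522) cross=-12.000
θ=357°:   branch - wants cross < 0 → take C=(6.2718,-2.4522) (cross=-12.000)
θ=357°: ex = (C−B)/|BC| = (0.8190,-0.5738); ey = (0.5738,0.8190)
θ=357°: P = B + 3.05·ex + -1.28·ey = (4.7593,-2.9554)

θ=16°: 4.17 -2.22
θ=357°: 4.76 -2.96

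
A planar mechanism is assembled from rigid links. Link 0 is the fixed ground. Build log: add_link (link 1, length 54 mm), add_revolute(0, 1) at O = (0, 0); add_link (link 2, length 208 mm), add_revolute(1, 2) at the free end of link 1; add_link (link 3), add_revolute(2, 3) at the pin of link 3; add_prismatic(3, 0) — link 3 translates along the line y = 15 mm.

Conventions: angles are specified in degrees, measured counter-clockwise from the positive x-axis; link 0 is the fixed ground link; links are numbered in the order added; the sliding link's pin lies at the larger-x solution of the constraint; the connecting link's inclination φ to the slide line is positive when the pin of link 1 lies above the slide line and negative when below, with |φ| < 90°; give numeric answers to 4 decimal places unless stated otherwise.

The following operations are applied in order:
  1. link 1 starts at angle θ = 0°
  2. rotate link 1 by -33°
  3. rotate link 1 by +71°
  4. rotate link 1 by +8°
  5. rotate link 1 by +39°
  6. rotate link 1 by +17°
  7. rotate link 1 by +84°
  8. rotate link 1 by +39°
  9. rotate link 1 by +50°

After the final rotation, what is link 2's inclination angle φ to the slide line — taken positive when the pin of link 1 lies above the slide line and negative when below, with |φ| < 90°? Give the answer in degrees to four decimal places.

geometry: r = 54 mm, L = 208 mm, e = 15 mm; θ starts at 0°
rotate link 1 by -33°: θ ← 0° -33° = -33°
rotate link 1 by +71°: θ ← -33° +71° = 38°
rotate link 1 by +8°: θ ← 38° +8° = 46°
rotate link 1 by +39°: θ ← 46° +39° = 85°
rotate link 1 by +17°: θ ← 85° +17° = 102°
rotate link 1 by +84°: θ ← 102° +84° = 186°
rotate link 1 by +39°: θ ← 186° +39° = 225°
rotate link 1 by +50°: θ ← 225° +50° = 275°
h = r sin θ − e = -53.794514 − 15 = -68.794514
sin φ = h / L = -68.794514 / 208 = -0.33074285
φ = arcsin(-0.33074285) = -19.313870°

-19.3139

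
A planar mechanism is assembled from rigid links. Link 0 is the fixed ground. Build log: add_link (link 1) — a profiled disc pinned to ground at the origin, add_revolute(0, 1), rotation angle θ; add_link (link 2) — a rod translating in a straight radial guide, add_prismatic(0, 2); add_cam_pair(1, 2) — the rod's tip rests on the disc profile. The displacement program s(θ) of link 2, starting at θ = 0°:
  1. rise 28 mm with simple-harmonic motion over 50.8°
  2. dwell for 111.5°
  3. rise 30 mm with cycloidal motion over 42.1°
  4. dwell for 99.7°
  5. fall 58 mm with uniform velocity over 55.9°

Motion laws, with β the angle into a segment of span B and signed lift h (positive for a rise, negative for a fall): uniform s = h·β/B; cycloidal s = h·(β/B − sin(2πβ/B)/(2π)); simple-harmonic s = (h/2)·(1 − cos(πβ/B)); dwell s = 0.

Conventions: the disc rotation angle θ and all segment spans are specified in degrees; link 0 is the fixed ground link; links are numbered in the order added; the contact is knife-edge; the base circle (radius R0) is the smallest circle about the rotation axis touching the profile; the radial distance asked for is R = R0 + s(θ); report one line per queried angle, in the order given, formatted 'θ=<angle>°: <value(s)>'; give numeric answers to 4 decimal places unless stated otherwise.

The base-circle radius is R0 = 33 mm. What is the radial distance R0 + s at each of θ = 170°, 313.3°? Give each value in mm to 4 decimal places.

seg 1 [0°–50.8°] simple-harmonic, h=28: full span → s += 28 → s = 28.0000
seg 2 [50.8°–162.3°] dwell: s stays 28.0000
seg 3 [162.3°–204.4°] cycloidal, h=30: θ=170° here. β=7.7, B=42.1. 30·(0.1829 − sin(2π·0.1829)/(2π)) = 1.1304 → s = 29.1304
seg 3 [162.3°–204.4°] cycloidal, h=30: full span → s += 30 → s = 58.0000
seg 4 [204.4°–304.1°] dwell: s stays 58.0000
seg 5 [304.1°–360°] uniform, h=-58: θ=313.3° here. β=9.2, B=55.9. -58·9.2/55.9 = -9.5456 → s = 48.4544
θ=170°: R = R0 + s = 33 + 29.1304 = 62.1304
θ=313.3°: R = R0 + s = 33 + 48.4544 = 81.4544

θ=170°: 62.1304
θ=313.3°: 81.4544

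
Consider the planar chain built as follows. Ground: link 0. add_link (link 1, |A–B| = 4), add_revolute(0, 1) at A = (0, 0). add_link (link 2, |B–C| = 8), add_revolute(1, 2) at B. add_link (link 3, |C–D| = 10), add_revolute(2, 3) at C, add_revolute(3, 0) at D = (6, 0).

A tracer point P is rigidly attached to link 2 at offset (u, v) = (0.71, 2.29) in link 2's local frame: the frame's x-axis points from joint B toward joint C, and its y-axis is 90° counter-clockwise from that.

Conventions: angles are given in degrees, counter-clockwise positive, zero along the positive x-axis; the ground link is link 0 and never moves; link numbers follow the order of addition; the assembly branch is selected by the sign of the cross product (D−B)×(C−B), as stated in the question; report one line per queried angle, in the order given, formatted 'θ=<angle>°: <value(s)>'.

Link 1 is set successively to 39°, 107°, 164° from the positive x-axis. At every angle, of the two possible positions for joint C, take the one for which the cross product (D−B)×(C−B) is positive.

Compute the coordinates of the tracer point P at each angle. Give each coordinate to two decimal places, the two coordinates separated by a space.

A=(0,0), D=(6.00,0)
θ=39°: B = A + 4.00·(cos39°, sin39°) = (3.1086, 2.5173)
θ=39°: |BD| = 3.8337
θ=39°: circle(B,8.00) ∩ circle(D,10.00): a=-2.7784, h=7.5020
θ=39°:   candidates: C₊=(5.9391,9.9998) cross=28.760; C₋=(-3.9130,-1.3165) cross=-28.760
θ=39°:   branch + wants cross > 0 → take C=(5.9391,9.9998) (cross=28.760)
θ=39°: ex = (C−B)/|BC| = (0.3538,0.9353); ey = (-0.9353,0.3538)
θ=39°: P = B + 0.71·ex + 2.29·ey = (1.2179,3.9916)
θ=107°: B = A + 4.00·(cos107°, sin107°) = (-1.1695, 3.8252)
θ=107°: |BD| = 8.1261
θ=107°: circle(B,8.00) ∩ circle(D,10.00): a=1.8480, h=7.7836
θ=107°:   candidates: C₊=(4.1249,9.8226) cross=63.251; C₋=(-3.2031,-3.9120) cross=-63.251
θ=107°:   branch + wants cross > 0 → take C=(4.1249,9.8226) (cross=63.251)
θ=107°: ex = (C−B)/|BC| = (0.6618,0.7497); ey = (-0.7497,0.6618)
θ=107°: P = B + 0.71·ex + 2.29·ey = (-2.4164,5.8730)
θ=164°: B = A + 4.00·(cos164°, sin164°) = (-3.8450, 1.1025)
θ=164°: |BD| = 9.9066
θ=164°: circle(B,8.00) ∩ circle(D,10.00): a=3.1363, h=7.3596
θ=164°:   candidates: C₊=(0.0909,8.0674) cross=72.908; C₋=(-1.5473,-6.5604) cross=-72.908
θ=164°:   branch + wants cross > 0 → take C=(0.0909,8.0674) (cross=72.908)
θ=164°: ex = (C−B)/|BC| = (0.4920,0.8706); ey = (-0.8706,0.4920)
θ=164°: P = B + 0.71·ex + 2.29·ey = (-5.4894,2.8473)

θ=39°: 1.22 3.99
θ=107°: -2.42 5.87
θ=164°: -5.49 2.85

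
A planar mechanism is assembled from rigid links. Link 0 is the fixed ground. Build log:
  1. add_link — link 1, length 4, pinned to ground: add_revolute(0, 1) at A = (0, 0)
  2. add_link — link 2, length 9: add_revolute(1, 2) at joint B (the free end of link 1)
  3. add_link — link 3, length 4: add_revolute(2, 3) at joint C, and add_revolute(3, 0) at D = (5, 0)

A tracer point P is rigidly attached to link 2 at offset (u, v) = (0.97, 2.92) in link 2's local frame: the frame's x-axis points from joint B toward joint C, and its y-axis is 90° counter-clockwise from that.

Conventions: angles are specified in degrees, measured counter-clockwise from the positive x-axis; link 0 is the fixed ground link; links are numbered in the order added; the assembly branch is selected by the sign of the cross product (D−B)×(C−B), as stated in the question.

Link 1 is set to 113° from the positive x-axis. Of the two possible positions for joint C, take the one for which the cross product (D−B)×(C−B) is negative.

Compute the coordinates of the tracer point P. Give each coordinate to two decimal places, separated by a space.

A=(0,0), D=(5.00,0)
B = A + 4.00·(cos113°, sin113°) = (-1.5629, 3.6820)
|BD| = 7.5252
circle(B,9.00) ∩ circle(D,4.00): a=8.0814, h=3.9611
  candidates: C₊=(7.4232,3.1825) cross=29.809; C₋=(3.5469,-3.7267) cross=-29.809
  branch - wants cross < 0 → take C=(3.5469,-3.7267) (cross=-29.809)
ex = (C−B)/|BC| = (0.5678,-0.8232); ey = (0.8232,0.5678)
P = B + 0.97·ex + 2.92·ey = (1.3915,4.5414)

1.39 4.54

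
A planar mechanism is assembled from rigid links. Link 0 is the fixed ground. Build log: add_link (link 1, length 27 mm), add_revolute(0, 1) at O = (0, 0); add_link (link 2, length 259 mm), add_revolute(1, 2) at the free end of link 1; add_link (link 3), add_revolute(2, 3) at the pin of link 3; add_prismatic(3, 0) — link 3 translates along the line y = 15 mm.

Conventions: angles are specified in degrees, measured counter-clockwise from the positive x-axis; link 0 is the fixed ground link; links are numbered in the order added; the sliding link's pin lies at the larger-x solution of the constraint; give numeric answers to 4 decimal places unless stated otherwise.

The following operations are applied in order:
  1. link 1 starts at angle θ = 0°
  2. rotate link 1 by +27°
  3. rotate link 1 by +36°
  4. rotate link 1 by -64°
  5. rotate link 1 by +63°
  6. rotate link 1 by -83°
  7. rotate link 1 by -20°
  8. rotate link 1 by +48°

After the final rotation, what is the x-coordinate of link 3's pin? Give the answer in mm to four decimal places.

geometry: r = 27 mm, L = 259 mm, e = 15 mm; θ starts at 0°
rotate link 1 by +27°: θ ← 0° +27° = 27°
rotate link 1 by +36°: θ ← 27° +36° = 63°
rotate link 1 by -64°: θ ← 63° -64° = -1°
rotate link 1 by +63°: θ ← -1° +63° = 62°
rotate link 1 by -83°: θ ← 62° -83° = -21°
rotate link 1 by -20°: θ ← -21° -20° = -41°
rotate link 1 by +48°: θ ← -41° +48° = 7°
crank pin P = (r cos θ, r sin θ) = (26.798746, 3.290472)
h = r sin θ − e = 3.290472 − 15 = -11.709528
x = r cos θ + √(L² − h²) = 26.798746 + 258.735168 = 285.533914

285.5339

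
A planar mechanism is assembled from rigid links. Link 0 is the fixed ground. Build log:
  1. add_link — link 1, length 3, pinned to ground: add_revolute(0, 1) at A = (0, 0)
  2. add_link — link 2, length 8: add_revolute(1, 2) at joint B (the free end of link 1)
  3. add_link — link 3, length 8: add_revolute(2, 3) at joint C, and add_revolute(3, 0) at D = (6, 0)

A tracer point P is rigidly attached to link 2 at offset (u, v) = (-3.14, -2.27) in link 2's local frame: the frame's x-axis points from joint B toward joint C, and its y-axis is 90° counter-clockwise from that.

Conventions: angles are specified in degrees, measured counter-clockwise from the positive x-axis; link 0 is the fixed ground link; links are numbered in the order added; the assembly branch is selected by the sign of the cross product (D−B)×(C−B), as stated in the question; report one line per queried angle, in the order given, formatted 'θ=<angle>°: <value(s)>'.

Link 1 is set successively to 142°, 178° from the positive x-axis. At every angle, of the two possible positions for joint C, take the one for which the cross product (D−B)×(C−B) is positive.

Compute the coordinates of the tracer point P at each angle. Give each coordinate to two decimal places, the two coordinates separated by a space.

A=(0,0), D=(6.00,0)
θ=142°: B = A + 3.00·(cos142°, sin142°) = (-2.3640, 1.8470)
θ=142°: |BD| = 8.5655
θ=142°: circle(B,8.00) ∩ circle(D,8.00): a=4.2828, h=6.7571
θ=142°:   candidates: C₊=(3.2750,7.5216) cross=57.878; C₋=(0.3610,-5.6746) cross=-57.878
θ=142°:   branch + wants cross > 0 → take C=(3.2750,7.5216) (cross=57.878)
θ=142°: ex = (C−B)/|BC| = (0.7049,0.7093); ey = (-0.7093,0.7049)
θ=142°: P = B + -3.14·ex + -2.27·ey = (-2.9672,-1.9804)
θ=178°: B = A + 3.00·(cos178°, sin178°) = (-2.9982, 0.1047)
θ=178°: |BD| = 8.9988
θ=178°: circle(B,8.00) ∩ circle(D,8.00): a=4.4994, h=6.6148
θ=178°:   candidates: C₊=(1.5779,6.6667) cross=59.525; C₋=(1.4240,-6.5620) cross=-59.525
θ=178°:   branch + wants cross > 0 → take C=(1.5779,6.6667) (cross=59.525)
θ=178°: ex = (C−B)/|BC| = (0.5720,0.8202); ey = (-0.8202,0.5720)
θ=178°: P = B + -3.14·ex + -2.27·ey = (-2.9323,-3.7693)

θ=142°: -2.97 -1.98
θ=178°: -2.93 -3.77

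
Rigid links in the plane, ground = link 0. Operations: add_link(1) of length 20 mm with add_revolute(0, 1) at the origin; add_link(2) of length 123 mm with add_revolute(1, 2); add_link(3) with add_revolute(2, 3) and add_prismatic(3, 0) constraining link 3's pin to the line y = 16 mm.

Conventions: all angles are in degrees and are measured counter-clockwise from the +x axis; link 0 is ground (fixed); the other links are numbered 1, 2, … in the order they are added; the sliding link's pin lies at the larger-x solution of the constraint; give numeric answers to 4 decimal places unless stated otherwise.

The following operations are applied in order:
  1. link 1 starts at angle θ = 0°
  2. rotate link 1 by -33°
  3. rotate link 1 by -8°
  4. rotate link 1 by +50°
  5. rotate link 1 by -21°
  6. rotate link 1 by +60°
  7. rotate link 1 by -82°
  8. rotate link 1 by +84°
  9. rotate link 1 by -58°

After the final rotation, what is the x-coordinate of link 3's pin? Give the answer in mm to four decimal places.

geometry: r = 20 mm, L = 123 mm, e = 16 mm; θ starts at 0°
rotate link 1 by -33°: θ ← 0° -33° = -33°
rotate link 1 by -8°: θ ← -33° -8° = -41°
rotate link 1 by +50°: θ ← -41° +50° = 9°
rotate link 1 by -21°: θ ← 9° -21° = -12°
rotate link 1 by +60°: θ ← -12° +60° = 48°
rotate link 1 by -82°: θ ← 48° -82° = -34°
rotate link 1 by +84°: θ ← -34° +84° = 50°
rotate link 1 by -58°: θ ← 50° -58° = -8°
crank pin P = (r cos θ, r sin θ) = (19.805361, -2.783462)
h = r sin θ − e = -2.783462 − 16 = -18.783462
x = r cos θ + √(L² − h²) = 19.805361 + 121.557318 = 141.362679

141.3627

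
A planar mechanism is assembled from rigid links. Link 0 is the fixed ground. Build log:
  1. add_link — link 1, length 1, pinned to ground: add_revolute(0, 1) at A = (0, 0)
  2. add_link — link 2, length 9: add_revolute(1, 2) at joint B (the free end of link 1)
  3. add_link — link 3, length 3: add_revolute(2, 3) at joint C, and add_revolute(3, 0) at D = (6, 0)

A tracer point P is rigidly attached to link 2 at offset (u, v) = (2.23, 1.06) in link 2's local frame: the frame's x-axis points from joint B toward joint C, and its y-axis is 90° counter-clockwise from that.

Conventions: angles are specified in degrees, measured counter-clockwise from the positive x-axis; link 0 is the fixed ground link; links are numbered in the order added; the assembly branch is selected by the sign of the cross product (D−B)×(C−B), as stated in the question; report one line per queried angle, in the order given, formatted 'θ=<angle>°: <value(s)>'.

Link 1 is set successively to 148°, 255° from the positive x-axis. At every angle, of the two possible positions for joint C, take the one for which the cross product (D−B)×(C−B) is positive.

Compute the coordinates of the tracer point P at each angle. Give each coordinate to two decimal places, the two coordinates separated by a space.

A=(0,0), D=(6.00,0)
θ=148°: B = A + 1.00·(cos148°, sin148°) = (-0.8480, 0.5299)
θ=148°: |BD| = 6.8685
θ=148°: circle(B,9.00) ∩ circle(D,3.00): a=8.6756, h=2.3947
θ=148°:   candidates: C₊=(7.9864,2.2481) cross=16.448; C₋=(7.6169,-2.5270) cross=-16.448
θ=148°:   branch + wants cross > 0 → take C=(7.9864,2.2481) (cross=16.448)
θ=148°: ex = (C−B)/|BC| = (0.9816,0.1909); ey = (-0.1909,0.9816)
θ=148°: P = B + 2.23·ex + 1.06·ey = (1.1386,1.9962)
θ=255°: B = A + 1.00·(cos255°, sin255°) = (-0.2588, -0.9659)
θ=255°: |BD| = 6.3329
θ=255°: circle(B,9.00) ∩ circle(D,3.00): a=8.8510, h=1.6307
θ=255°:   candidates: C₊=(8.2399,1.9957) cross=10.327; C₋=(8.7374,-1.2275) cross=-10.327
θ=255°:   branch + wants cross > 0 → take C=(8.2399,1.9957) (cross=10.327)
θ=255°: ex = (C−B)/|BC| = (0.9443,0.3291); ey = (-0.3291,0.9443)
θ=255°: P = B + 2.23·ex + 1.06·ey = (1.4982,0.7689)

θ=148°: 1.14 2.00
θ=255°: 1.50 0.77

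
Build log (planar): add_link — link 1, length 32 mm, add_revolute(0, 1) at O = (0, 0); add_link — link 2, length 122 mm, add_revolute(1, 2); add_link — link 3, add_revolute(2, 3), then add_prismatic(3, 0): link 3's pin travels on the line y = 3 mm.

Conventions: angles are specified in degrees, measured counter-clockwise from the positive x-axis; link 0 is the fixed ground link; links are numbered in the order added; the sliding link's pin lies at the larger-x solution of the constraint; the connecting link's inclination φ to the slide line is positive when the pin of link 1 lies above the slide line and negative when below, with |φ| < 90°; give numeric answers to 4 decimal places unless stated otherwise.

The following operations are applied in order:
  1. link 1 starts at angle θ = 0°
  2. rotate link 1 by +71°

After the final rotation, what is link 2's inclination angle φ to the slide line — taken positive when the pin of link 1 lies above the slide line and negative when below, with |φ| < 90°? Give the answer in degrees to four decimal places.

geometry: r = 32 mm, L = 122 mm, e = 3 mm; θ starts at 0°
rotate link 1 by +71°: θ ← 0° +71° = 71°
h = r sin θ − e = 30.256594 − 3 = 27.256594
sin φ = h / L = 27.256594 / 122 = 0.22341471
φ = arcsin(0.22341471) = 12.909675°

12.9097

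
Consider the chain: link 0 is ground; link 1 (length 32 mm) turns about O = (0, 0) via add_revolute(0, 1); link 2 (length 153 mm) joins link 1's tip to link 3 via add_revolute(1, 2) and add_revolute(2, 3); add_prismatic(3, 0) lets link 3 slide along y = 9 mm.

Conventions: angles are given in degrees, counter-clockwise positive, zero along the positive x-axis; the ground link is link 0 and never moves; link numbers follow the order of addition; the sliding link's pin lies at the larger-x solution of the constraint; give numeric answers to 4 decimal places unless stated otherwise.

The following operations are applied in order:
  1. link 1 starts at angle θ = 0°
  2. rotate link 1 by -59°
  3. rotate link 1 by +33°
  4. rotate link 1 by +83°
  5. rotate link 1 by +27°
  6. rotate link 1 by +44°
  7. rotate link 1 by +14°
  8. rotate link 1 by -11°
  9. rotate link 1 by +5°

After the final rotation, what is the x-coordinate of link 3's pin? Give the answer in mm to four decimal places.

geometry: r = 32 mm, L = 153 mm, e = 9 mm; θ starts at 0°
rotate link 1 by -59°: θ ← 0° -59° = -59°
rotate link 1 by +33°: θ ← -59° +33° = -26°
rotate link 1 by +83°: θ ← -26° +83° = 57°
rotate link 1 by +27°: θ ← 57° +27° = 84°
rotate link 1 by +44°: θ ← 84° +44° = 128°
rotate link 1 by +14°: θ ← 128° +14° = 142°
rotate link 1 by -11°: θ ← 142° -11° = 131°
rotate link 1 by +5°: θ ← 131° +5° = 136°
crank pin P = (r cos θ, r sin θ) = (-23.018874, 22.229068)
h = r sin θ − e = 22.229068 − 9 = 13.229068
x = r cos θ + √(L² − h²) = -23.018874 + 152.427005 = 129.408131

129.4081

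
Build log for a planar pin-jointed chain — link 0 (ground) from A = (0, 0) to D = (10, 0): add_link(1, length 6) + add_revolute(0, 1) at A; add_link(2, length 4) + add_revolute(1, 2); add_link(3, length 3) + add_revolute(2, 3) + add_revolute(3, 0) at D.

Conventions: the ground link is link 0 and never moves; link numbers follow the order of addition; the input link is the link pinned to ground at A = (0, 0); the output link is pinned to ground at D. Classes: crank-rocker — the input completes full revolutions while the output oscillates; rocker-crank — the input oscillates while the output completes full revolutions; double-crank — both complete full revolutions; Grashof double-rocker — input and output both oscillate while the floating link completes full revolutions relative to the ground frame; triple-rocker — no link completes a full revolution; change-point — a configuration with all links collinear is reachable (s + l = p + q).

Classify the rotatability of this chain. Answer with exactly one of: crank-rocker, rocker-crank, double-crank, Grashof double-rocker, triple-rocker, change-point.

lengths: ground=10, input=6, coupler=4, output=3
sorted: s=3 (shortest), l=10 (longest), p+q=10
s + l = 13 vs p + q = 10
s + l > p + q → non-Grashof → no link fully rotates → triple-rocker

triple-rocker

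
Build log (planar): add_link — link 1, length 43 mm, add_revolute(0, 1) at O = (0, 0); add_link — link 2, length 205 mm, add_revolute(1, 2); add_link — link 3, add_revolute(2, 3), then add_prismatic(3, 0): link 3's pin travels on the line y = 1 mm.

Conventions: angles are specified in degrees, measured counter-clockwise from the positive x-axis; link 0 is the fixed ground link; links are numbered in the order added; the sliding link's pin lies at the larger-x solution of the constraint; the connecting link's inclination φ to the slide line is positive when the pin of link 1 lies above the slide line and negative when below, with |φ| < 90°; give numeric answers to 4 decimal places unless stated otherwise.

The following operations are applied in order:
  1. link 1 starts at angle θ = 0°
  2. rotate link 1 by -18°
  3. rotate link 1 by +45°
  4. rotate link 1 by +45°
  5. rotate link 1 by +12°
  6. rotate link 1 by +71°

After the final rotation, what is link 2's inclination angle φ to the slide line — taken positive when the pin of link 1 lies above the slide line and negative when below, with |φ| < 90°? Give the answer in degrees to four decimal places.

geometry: r = 43 mm, L = 205 mm, e = 1 mm; θ starts at 0°
rotate link 1 by -18°: θ ← 0° -18° = -18°
rotate link 1 by +45°: θ ← -18° +45° = 27°
rotate link 1 by +45°: θ ← 27° +45° = 72°
rotate link 1 by +12°: θ ← 72° +12° = 84°
rotate link 1 by +71°: θ ← 84° +71° = 155°
h = r sin θ − e = 18.172585 − 1 = 17.172585
sin φ = h / L = 17.172585 / 205 = 0.08376871
φ = arcsin(0.08376871) = 4.805225°

4.8052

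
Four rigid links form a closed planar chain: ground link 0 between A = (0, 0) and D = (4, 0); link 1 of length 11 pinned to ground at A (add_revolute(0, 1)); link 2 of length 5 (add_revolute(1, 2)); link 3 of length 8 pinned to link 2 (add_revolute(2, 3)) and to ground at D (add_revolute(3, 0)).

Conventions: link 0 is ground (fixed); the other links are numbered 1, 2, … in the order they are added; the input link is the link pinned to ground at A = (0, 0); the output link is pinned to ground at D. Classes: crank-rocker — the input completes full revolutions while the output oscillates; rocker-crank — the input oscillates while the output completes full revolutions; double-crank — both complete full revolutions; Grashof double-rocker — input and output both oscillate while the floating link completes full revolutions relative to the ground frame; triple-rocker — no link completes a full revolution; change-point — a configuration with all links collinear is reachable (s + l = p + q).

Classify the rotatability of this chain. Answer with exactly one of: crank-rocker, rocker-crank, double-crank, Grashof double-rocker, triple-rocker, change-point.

lengths: ground=4, input=11, coupler=5, output=8
sorted: s=4 (shortest), l=11 (longest), p+q=13
s + l = 15 vs p + q = 13
s + l > p + q → non-Grashof → no link fully rotates → triple-rocker

triple-rocker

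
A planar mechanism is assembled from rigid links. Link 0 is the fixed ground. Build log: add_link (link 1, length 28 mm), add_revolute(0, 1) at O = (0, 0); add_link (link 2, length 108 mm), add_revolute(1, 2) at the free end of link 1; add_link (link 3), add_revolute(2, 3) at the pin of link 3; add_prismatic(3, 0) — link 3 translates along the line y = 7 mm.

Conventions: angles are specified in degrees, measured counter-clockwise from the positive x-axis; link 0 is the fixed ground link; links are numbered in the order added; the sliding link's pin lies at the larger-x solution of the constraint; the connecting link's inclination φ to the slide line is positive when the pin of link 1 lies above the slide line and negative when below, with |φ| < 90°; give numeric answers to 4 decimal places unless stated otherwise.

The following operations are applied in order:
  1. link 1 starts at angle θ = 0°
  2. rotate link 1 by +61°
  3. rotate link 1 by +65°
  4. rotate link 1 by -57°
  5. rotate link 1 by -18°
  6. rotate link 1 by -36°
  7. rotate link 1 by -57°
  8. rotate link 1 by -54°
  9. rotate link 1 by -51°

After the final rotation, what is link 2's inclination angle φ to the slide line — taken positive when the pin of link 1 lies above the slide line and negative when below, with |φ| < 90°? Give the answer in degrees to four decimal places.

geometry: r = 28 mm, L = 108 mm, e = 7 mm; θ starts at 0°
rotate link 1 by +61°: θ ← 0° +61° = 61°
rotate link 1 by +65°: θ ← 61° +65° = 126°
rotate link 1 by -57°: θ ← 126° -57° = 69°
rotate link 1 by -18°: θ ← 69° -18° = 51°
rotate link 1 by -36°: θ ← 51° -36° = 15°
rotate link 1 by -57°: θ ← 15° -57° = -42°
rotate link 1 by -54°: θ ← -42° -54° = -96°
rotate link 1 by -51°: θ ← -96° -51° = -147°
h = r sin θ − e = -15.249893 − 7 = -22.249893
sin φ = h / L = -22.249893 / 108 = -0.20601753
φ = arcsin(-0.20601753) = -11.889071°

-11.8891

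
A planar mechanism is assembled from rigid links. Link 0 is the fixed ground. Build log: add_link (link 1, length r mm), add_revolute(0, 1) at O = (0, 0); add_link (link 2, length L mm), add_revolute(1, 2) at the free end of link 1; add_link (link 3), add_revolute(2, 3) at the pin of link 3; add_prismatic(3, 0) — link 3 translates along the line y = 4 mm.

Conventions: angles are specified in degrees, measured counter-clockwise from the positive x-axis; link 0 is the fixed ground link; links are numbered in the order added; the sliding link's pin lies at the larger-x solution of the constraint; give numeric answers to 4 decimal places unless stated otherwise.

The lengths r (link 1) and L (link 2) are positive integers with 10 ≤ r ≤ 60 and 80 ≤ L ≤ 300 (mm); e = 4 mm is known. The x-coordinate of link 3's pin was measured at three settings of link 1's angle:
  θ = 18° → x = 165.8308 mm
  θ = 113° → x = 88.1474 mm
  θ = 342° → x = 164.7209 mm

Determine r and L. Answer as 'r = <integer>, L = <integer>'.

constraint per measurement: (x − r cos θ)² + (r sin θ − e)² = L²
subtracting the θ₁ and θ₂ equations cancels the r² and L² terms:
r = (x₁² − x₂²) / (2[(x₁cos θ₁ + e sin θ₁) − (x₂cos θ₂ + e sin θ₂)]) = 52.0000 → r = 52
L² = (x₁ − r cos θ₁)² + (r sin θ₁ − e)² = 13688.9990 → L = 117.0000 → L = 117
check at θ₃=342°: x = 164.7209 (printed 164.7209) ✓

r = 52, L = 117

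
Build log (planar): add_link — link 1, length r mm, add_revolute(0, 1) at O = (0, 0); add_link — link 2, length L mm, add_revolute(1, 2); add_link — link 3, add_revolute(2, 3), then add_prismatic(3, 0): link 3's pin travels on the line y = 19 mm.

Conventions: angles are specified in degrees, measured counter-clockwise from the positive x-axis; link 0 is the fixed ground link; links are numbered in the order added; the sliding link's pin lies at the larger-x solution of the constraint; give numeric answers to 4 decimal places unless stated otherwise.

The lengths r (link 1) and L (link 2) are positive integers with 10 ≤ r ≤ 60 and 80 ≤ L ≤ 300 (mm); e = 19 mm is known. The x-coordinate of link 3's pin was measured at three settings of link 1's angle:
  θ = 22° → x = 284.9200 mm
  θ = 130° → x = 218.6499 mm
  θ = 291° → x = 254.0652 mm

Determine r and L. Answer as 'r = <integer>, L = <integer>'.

constraint per measurement: (x − r cos θ)² + (r sin θ − e)² = L²
subtracting the θ₁ and θ₂ equations cancels the r² and L² terms:
r = (x₁² − x₂²) / (2[(x₁cos θ₁ + e sin θ₁) − (x₂cos θ₂ + e sin θ₂)]) = 42.0000 → r = 42
L² = (x₁ − r cos θ₁)² + (r sin θ₁ − e)² = 60515.9835 → L = 246.0000 → L = 246
check at θ₃=291°: x = 254.0652 (printed 254.0652) ✓

r = 42, L = 246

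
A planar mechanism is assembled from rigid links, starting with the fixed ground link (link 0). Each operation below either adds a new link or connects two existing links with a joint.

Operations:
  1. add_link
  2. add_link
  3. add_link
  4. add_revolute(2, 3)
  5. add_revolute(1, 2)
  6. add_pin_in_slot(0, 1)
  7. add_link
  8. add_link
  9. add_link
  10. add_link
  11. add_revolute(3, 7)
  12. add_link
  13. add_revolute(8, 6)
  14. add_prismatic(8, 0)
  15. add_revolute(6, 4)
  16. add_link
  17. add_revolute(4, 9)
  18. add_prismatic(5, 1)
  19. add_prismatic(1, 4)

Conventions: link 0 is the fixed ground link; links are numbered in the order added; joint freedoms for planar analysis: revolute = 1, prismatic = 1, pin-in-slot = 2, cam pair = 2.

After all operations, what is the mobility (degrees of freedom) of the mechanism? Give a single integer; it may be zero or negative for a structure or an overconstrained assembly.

link 0 = ground. State L|J1|J2 = 1|0|0
+link1  2|0|0
+link2  3|0|0
+link3  4|0|0
R(2,3) f=1→J1  4|1|0
R(1,2) f=1→J1  4|2|0
PS(0,1) f=2→J2  4|2|1
+link4  5|2|1
+link5  6|2|1
+link6  7|2|1
+link7  8|2|1
R(3,7) f=1→J1  8|3|1
+link8  9|3|1
R(8,6) f=1→J1  9|4|1
P(8,0) f=1→J1  9|5|1
R(6,4) f=1→J1  9|6|1
+link9  10|6|1
R(4,9) f=1→J1  10|7|1
P(5,1) f=1→J1  10|8|1
P(1,4) f=1→J1  10|9|1
M = 3(10−1)−2·9−1 = 27−18−1 = 8

M = 8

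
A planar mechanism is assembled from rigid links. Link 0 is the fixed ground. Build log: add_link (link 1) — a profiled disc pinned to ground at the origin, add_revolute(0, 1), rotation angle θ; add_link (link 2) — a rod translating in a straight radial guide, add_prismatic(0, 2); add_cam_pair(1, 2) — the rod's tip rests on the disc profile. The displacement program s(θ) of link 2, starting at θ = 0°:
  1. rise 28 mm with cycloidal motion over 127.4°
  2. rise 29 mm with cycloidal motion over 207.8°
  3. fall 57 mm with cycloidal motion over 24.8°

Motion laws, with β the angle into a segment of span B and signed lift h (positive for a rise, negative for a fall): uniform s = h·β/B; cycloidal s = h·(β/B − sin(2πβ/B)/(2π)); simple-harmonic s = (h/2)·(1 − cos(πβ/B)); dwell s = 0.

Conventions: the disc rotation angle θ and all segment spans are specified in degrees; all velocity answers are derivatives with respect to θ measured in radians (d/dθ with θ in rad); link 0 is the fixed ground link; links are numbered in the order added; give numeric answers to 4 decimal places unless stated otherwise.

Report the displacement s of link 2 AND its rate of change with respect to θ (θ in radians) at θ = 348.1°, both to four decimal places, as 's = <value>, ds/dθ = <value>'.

seg 1 [0°–127.4°] cycloidal, h=28: full span → s += 28 → s = 28.0000
seg 2 [127.4°–335.2°] cycloidal, h=29: full span → s += 29 → s = 57.0000
seg 3 [335.2°–360°] cycloidal, h=-57: θ=348.1° here. β=12.9, B=24.8. -57·(0.5202 − sin(2π·0.5202)/(2π)) = -30.7953 → s = 26.2047
velocity in seg [335.2°–360°] (cycloidal), θ in radians: β = 12.9° = 0.2251 rad, B = 24.8° = 0.4328 rad; ds/dθ = (h/B)(1 − cos(2πβ/B)) = ((-57)/0.4328)(1 − cos(2π·0.5202)) = -262.320569 mm/rad

s = 26.2047, ds/dθ = -262.3206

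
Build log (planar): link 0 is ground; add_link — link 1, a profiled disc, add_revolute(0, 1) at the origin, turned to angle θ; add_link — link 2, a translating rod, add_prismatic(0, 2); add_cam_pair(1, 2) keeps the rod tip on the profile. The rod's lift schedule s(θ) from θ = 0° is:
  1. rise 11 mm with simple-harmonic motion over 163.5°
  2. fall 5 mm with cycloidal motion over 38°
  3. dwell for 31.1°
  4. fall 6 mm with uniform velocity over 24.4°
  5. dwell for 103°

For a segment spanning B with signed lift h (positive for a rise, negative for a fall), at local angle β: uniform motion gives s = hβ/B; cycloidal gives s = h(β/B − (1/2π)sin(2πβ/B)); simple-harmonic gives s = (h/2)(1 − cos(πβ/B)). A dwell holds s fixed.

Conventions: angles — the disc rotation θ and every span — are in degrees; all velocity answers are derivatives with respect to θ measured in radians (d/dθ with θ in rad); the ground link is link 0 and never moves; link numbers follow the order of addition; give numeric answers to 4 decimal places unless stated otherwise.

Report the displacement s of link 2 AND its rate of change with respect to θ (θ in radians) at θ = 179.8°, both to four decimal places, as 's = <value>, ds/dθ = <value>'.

seg 1 [0°–163.5°] simple-harmonic, h=11: full span → s += 11 → s = 11.0000
seg 2 [163.5°–201.5°] cycloidal, h=-5: θ=179.8° here. β=16.3, B=38. -5·(0.4289 − sin(2π·0.4289)/(2π)) = -1.8012 → s = 9.1988
velocity in seg [163.5°–201.5°] (cycloidal), θ in radians: β = 16.3° = 0.2845 rad, B = 38° = 0.6632 rad; ds/dθ = (h/B)(1 − cos(2πβ/B)) = ((-5)/0.6632)(1 − cos(2π·0.4289)) = -14.338957 mm/rad

s = 9.1988, ds/dθ = -14.3390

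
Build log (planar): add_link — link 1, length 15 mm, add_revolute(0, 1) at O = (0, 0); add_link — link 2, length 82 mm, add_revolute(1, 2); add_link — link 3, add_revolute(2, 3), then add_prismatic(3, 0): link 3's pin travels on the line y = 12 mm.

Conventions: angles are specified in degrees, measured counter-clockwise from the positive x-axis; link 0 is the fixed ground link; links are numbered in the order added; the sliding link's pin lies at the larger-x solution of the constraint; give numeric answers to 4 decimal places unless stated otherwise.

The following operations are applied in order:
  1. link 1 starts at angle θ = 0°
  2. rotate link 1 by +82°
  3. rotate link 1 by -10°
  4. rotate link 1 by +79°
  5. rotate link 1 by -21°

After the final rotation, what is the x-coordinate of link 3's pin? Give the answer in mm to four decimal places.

geometry: r = 15 mm, L = 82 mm, e = 12 mm; θ starts at 0°
rotate link 1 by +82°: θ ← 0° +82° = 82°
rotate link 1 by -10°: θ ← 82° -10° = 72°
rotate link 1 by +79°: θ ← 72° +79° = 151°
rotate link 1 by -21°: θ ← 151° -21° = 130°
crank pin P = (r cos θ, r sin θ) = (-9.641814, 11.490667)
h = r sin θ − e = 11.490667 − 12 = -0.509333
x = r cos θ + √(L² − h²) = -9.641814 + 81.998418 = 72.356604

72.3566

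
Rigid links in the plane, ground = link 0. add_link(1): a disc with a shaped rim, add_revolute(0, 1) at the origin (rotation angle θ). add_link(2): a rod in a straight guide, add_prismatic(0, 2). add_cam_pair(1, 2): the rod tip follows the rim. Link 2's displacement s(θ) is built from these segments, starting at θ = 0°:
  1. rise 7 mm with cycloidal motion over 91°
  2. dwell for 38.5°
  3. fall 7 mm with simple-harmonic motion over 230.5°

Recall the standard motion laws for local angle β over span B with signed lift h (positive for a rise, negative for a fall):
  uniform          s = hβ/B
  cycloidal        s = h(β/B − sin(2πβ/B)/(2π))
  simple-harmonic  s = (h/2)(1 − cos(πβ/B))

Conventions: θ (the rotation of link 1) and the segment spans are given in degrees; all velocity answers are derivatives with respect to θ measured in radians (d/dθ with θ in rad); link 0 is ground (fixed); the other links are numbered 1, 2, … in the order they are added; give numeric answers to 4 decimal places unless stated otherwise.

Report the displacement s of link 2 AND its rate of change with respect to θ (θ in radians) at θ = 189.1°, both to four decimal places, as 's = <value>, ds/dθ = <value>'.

segment 1 (0° to 91°, cycloidal, h = 7) is passed completely: s = 0.0000 + (7) = 7.0000
segment 2 (91° to 129.5°, dwell): s unchanged at 7.0000
θ = 189.1° falls in segment 3 (129.5° to 360°, simple-harmonic, h = -7): β = 189.1 − 129.5 = 59.6°, B = 230.5°; Δs = -7/2·(1 − cos(π·0.2586)) = -1.0926; s = 7.0000 − 1.0926 = 5.9074
velocity in seg [129.5°–360°] (simple-harmonic), θ in radians: β = 59.6° = 1.0402 rad, B = 230.5° = 4.0230 rad; ds/dθ = (πh/(2B)) sin(πβ/B) = (π·(-7)/(2·4.0230)) sin(π·0.2586) = -1.983973 mm/rad

s = 5.9074, ds/dθ = -1.9840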